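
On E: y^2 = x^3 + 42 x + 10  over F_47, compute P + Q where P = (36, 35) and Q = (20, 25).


P != Q, so use the chord formula.
s = (y2 - y1) / (x2 - x1) = (37) / (31) mod 47 = 30
x3 = s^2 - x1 - x2 mod 47 = 30^2 - 36 - 20 = 45
y3 = s (x1 - x3) - y1 mod 47 = 30 * (36 - 45) - 35 = 24

P + Q = (45, 24)


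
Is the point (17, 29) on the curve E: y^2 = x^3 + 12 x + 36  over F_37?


Check whether y^2 = x^3 + 12 x + 36 (mod 37) for (x, y) = (17, 29).
LHS: y^2 = 29^2 mod 37 = 27
RHS: x^3 + 12 x + 36 = 17^3 + 12*17 + 36 mod 37 = 10
LHS != RHS

No, not on the curve


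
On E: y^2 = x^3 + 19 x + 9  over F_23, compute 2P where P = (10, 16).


Doubling: s = (3 x1^2 + a) / (2 y1)
s = (3*10^2 + 19) / (2*16) mod 23 = 15
x3 = s^2 - 2 x1 mod 23 = 15^2 - 2*10 = 21
y3 = s (x1 - x3) - y1 mod 23 = 15 * (10 - 21) - 16 = 3

2P = (21, 3)


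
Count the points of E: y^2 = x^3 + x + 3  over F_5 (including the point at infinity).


For each x in F_5, count y with y^2 = x^3 + 1 x + 3 mod 5:
  x = 1: RHS = 0, y in [0]  -> 1 point(s)
  x = 4: RHS = 1, y in [1, 4]  -> 2 point(s)
Affine points: 3. Add the point at infinity: total = 4.

#E(F_5) = 4


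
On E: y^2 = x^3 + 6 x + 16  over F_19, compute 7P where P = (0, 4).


k = 7 = 111_2 (binary, LSB first: 111)
Double-and-add from P = (0, 4):
  bit 0 = 1: acc = O + (0, 4) = (0, 4)
  bit 1 = 1: acc = (0, 4) + (16, 3) = (1, 2)
  bit 2 = 1: acc = (1, 2) + (3, 2) = (15, 17)

7P = (15, 17)


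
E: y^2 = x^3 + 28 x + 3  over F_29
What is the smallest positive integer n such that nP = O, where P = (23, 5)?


Compute successive multiples of P until we hit O:
  1P = (23, 5)
  2P = (16, 9)
  3P = (14, 23)
  4P = (25, 28)
  5P = (19, 12)
  6P = (10, 23)
  7P = (24, 12)
  8P = (2, 26)
  ... (continuing to 25P)
  25P = O

ord(P) = 25


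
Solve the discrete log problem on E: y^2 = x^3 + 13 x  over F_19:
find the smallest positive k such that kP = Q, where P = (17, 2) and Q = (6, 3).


Enumerate multiples of P until we hit Q = (6, 3):
  1P = (17, 2)
  2P = (11, 7)
  3P = (7, 15)
  4P = (6, 16)
  5P = (5, 0)
  6P = (6, 3)
Match found at i = 6.

k = 6


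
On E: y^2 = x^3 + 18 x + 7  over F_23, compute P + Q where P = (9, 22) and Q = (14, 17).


P != Q, so use the chord formula.
s = (y2 - y1) / (x2 - x1) = (18) / (5) mod 23 = 22
x3 = s^2 - x1 - x2 mod 23 = 22^2 - 9 - 14 = 1
y3 = s (x1 - x3) - y1 mod 23 = 22 * (9 - 1) - 22 = 16

P + Q = (1, 16)


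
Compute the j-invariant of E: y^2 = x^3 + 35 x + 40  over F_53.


Delta = -16(4 a^3 + 27 b^2) mod 53 = 48
-1728 * (4 a)^3 = -1728 * (4*35)^3 mod 53 = 15
j = 15 * 48^(-1) mod 53 = 50

j = 50 (mod 53)


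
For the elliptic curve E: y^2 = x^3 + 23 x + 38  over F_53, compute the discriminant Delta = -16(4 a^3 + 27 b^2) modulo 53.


4 a^3 + 27 b^2 = 4*23^3 + 27*38^2 = 48668 + 38988 = 87656
Delta = -16 * (87656) = -1402496
Delta mod 53 = 43

Delta = 43 (mod 53)


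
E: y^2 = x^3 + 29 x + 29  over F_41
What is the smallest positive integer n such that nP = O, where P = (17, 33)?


Compute successive multiples of P until we hit O:
  1P = (17, 33)
  2P = (27, 35)
  3P = (20, 32)
  4P = (36, 28)
  5P = (31, 16)
  6P = (11, 30)
  7P = (3, 15)
  8P = (26, 14)
  ... (continuing to 47P)
  47P = O

ord(P) = 47


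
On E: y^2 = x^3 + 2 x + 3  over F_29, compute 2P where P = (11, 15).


Doubling: s = (3 x1^2 + a) / (2 y1)
s = (3*11^2 + 2) / (2*15) mod 29 = 17
x3 = s^2 - 2 x1 mod 29 = 17^2 - 2*11 = 6
y3 = s (x1 - x3) - y1 mod 29 = 17 * (11 - 6) - 15 = 12

2P = (6, 12)


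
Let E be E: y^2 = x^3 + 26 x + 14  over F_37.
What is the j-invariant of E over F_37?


Delta = -16(4 a^3 + 27 b^2) mod 37 = 31
-1728 * (4 a)^3 = -1728 * (4*26)^3 mod 37 = 1
j = 1 * 31^(-1) mod 37 = 6

j = 6 (mod 37)


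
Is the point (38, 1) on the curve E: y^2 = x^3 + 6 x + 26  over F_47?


Check whether y^2 = x^3 + 6 x + 26 (mod 47) for (x, y) = (38, 1).
LHS: y^2 = 1^2 mod 47 = 1
RHS: x^3 + 6 x + 26 = 38^3 + 6*38 + 26 mod 47 = 42
LHS != RHS

No, not on the curve


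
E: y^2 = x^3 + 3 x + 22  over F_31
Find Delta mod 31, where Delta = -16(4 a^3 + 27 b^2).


4 a^3 + 27 b^2 = 4*3^3 + 27*22^2 = 108 + 13068 = 13176
Delta = -16 * (13176) = -210816
Delta mod 31 = 15

Delta = 15 (mod 31)


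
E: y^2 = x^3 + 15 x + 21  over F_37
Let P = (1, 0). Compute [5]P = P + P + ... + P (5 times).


k = 5 = 101_2 (binary, LSB first: 101)
Double-and-add from P = (1, 0):
  bit 0 = 1: acc = O + (1, 0) = (1, 0)
  bit 1 = 0: acc unchanged = (1, 0)
  bit 2 = 1: acc = (1, 0) + O = (1, 0)

5P = (1, 0)


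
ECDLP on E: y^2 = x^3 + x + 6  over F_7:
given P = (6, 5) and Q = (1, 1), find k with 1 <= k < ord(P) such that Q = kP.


Enumerate multiples of P until we hit Q = (1, 1):
  1P = (6, 5)
  2P = (3, 6)
  3P = (2, 3)
  4P = (1, 1)
Match found at i = 4.

k = 4


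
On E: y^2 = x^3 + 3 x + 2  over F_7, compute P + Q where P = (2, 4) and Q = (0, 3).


P != Q, so use the chord formula.
s = (y2 - y1) / (x2 - x1) = (6) / (5) mod 7 = 4
x3 = s^2 - x1 - x2 mod 7 = 4^2 - 2 - 0 = 0
y3 = s (x1 - x3) - y1 mod 7 = 4 * (2 - 0) - 4 = 4

P + Q = (0, 4)


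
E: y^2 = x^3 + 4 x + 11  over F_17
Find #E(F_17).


For each x in F_17, count y with y^2 = x^3 + 4 x + 11 mod 17:
  x = 1: RHS = 16, y in [4, 13]  -> 2 point(s)
  x = 3: RHS = 16, y in [4, 13]  -> 2 point(s)
  x = 6: RHS = 13, y in [8, 9]  -> 2 point(s)
  x = 7: RHS = 8, y in [5, 12]  -> 2 point(s)
  x = 11: RHS = 9, y in [3, 14]  -> 2 point(s)
  x = 12: RHS = 2, y in [6, 11]  -> 2 point(s)
  x = 13: RHS = 16, y in [4, 13]  -> 2 point(s)
Affine points: 14. Add the point at infinity: total = 15.

#E(F_17) = 15


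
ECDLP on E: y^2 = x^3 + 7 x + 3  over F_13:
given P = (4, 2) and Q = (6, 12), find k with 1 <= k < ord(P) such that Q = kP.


Enumerate multiples of P until we hit Q = (6, 12):
  1P = (4, 2)
  2P = (8, 8)
  3P = (0, 4)
  4P = (6, 12)
Match found at i = 4.

k = 4


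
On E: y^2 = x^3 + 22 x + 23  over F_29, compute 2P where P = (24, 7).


Doubling: s = (3 x1^2 + a) / (2 y1)
s = (3*24^2 + 22) / (2*7) mod 29 = 9
x3 = s^2 - 2 x1 mod 29 = 9^2 - 2*24 = 4
y3 = s (x1 - x3) - y1 mod 29 = 9 * (24 - 4) - 7 = 28

2P = (4, 28)


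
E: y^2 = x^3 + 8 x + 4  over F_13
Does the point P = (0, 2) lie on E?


Check whether y^2 = x^3 + 8 x + 4 (mod 13) for (x, y) = (0, 2).
LHS: y^2 = 2^2 mod 13 = 4
RHS: x^3 + 8 x + 4 = 0^3 + 8*0 + 4 mod 13 = 4
LHS = RHS

Yes, on the curve


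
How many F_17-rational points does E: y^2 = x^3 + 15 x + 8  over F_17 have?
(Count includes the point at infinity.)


For each x in F_17, count y with y^2 = x^3 + 15 x + 8 mod 17:
  x = 0: RHS = 8, y in [5, 12]  -> 2 point(s)
  x = 4: RHS = 13, y in [8, 9]  -> 2 point(s)
  x = 5: RHS = 4, y in [2, 15]  -> 2 point(s)
  x = 6: RHS = 8, y in [5, 12]  -> 2 point(s)
  x = 10: RHS = 2, y in [6, 11]  -> 2 point(s)
  x = 11: RHS = 8, y in [5, 12]  -> 2 point(s)
  x = 14: RHS = 4, y in [2, 15]  -> 2 point(s)
  x = 15: RHS = 4, y in [2, 15]  -> 2 point(s)
  x = 16: RHS = 9, y in [3, 14]  -> 2 point(s)
Affine points: 18. Add the point at infinity: total = 19.

#E(F_17) = 19


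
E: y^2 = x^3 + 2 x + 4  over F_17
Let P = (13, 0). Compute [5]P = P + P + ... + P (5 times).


k = 5 = 101_2 (binary, LSB first: 101)
Double-and-add from P = (13, 0):
  bit 0 = 1: acc = O + (13, 0) = (13, 0)
  bit 1 = 0: acc unchanged = (13, 0)
  bit 2 = 1: acc = (13, 0) + O = (13, 0)

5P = (13, 0)


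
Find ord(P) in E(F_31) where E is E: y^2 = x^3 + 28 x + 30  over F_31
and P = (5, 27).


Compute successive multiples of P until we hit O:
  1P = (5, 27)
  2P = (9, 9)
  3P = (14, 29)
  4P = (22, 14)
  5P = (24, 24)
  6P = (4, 12)
  7P = (30, 1)
  8P = (1, 11)
  ... (continuing to 33P)
  33P = O

ord(P) = 33


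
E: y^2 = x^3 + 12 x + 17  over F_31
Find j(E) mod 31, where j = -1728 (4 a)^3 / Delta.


Delta = -16(4 a^3 + 27 b^2) mod 31 = 5
-1728 * (4 a)^3 = -1728 * (4*12)^3 mod 31 = 27
j = 27 * 5^(-1) mod 31 = 24

j = 24 (mod 31)


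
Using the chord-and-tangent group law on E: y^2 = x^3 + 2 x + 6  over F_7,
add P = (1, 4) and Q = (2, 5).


P != Q, so use the chord formula.
s = (y2 - y1) / (x2 - x1) = (1) / (1) mod 7 = 1
x3 = s^2 - x1 - x2 mod 7 = 1^2 - 1 - 2 = 5
y3 = s (x1 - x3) - y1 mod 7 = 1 * (1 - 5) - 4 = 6

P + Q = (5, 6)


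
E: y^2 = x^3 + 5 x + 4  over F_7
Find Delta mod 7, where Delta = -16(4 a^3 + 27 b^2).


4 a^3 + 27 b^2 = 4*5^3 + 27*4^2 = 500 + 432 = 932
Delta = -16 * (932) = -14912
Delta mod 7 = 5

Delta = 5 (mod 7)


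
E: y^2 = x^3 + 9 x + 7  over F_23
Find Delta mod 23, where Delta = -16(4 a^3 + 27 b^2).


4 a^3 + 27 b^2 = 4*9^3 + 27*7^2 = 2916 + 1323 = 4239
Delta = -16 * (4239) = -67824
Delta mod 23 = 3

Delta = 3 (mod 23)


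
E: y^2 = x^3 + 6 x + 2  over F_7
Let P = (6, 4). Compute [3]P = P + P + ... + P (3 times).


k = 3 = 11_2 (binary, LSB first: 11)
Double-and-add from P = (6, 4):
  bit 0 = 1: acc = O + (6, 4) = (6, 4)
  bit 1 = 1: acc = (6, 4) + (6, 3) = O

3P = O


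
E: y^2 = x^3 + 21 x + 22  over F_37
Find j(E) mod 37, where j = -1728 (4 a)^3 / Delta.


Delta = -16(4 a^3 + 27 b^2) mod 37 = 35
-1728 * (4 a)^3 = -1728 * (4*21)^3 mod 37 = 11
j = 11 * 35^(-1) mod 37 = 13

j = 13 (mod 37)


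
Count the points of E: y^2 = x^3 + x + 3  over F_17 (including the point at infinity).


For each x in F_17, count y with y^2 = x^3 + 1 x + 3 mod 17:
  x = 2: RHS = 13, y in [8, 9]  -> 2 point(s)
  x = 3: RHS = 16, y in [4, 13]  -> 2 point(s)
  x = 6: RHS = 4, y in [2, 15]  -> 2 point(s)
  x = 7: RHS = 13, y in [8, 9]  -> 2 point(s)
  x = 8: RHS = 13, y in [8, 9]  -> 2 point(s)
  x = 11: RHS = 2, y in [6, 11]  -> 2 point(s)
  x = 12: RHS = 9, y in [3, 14]  -> 2 point(s)
  x = 16: RHS = 1, y in [1, 16]  -> 2 point(s)
Affine points: 16. Add the point at infinity: total = 17.

#E(F_17) = 17


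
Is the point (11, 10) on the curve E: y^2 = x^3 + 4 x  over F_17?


Check whether y^2 = x^3 + 4 x + 0 (mod 17) for (x, y) = (11, 10).
LHS: y^2 = 10^2 mod 17 = 15
RHS: x^3 + 4 x + 0 = 11^3 + 4*11 + 0 mod 17 = 15
LHS = RHS

Yes, on the curve


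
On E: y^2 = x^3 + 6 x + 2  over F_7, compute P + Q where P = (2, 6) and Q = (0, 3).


P != Q, so use the chord formula.
s = (y2 - y1) / (x2 - x1) = (4) / (5) mod 7 = 5
x3 = s^2 - x1 - x2 mod 7 = 5^2 - 2 - 0 = 2
y3 = s (x1 - x3) - y1 mod 7 = 5 * (2 - 2) - 6 = 1

P + Q = (2, 1)


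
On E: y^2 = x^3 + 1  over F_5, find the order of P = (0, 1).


Compute successive multiples of P until we hit O:
  1P = (0, 1)
  2P = (0, 4)
  3P = O

ord(P) = 3


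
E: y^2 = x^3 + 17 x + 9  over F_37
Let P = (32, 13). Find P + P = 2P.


Doubling: s = (3 x1^2 + a) / (2 y1)
s = (3*32^2 + 17) / (2*13) mod 37 = 32
x3 = s^2 - 2 x1 mod 37 = 32^2 - 2*32 = 35
y3 = s (x1 - x3) - y1 mod 37 = 32 * (32 - 35) - 13 = 2

2P = (35, 2)


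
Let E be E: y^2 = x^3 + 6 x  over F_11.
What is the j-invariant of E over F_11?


Delta = -16(4 a^3 + 27 b^2) mod 11 = 3
-1728 * (4 a)^3 = -1728 * (4*6)^3 mod 11 = 3
j = 3 * 3^(-1) mod 11 = 1

j = 1 (mod 11)


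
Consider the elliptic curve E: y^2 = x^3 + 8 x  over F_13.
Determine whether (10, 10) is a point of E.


Check whether y^2 = x^3 + 8 x + 0 (mod 13) for (x, y) = (10, 10).
LHS: y^2 = 10^2 mod 13 = 9
RHS: x^3 + 8 x + 0 = 10^3 + 8*10 + 0 mod 13 = 1
LHS != RHS

No, not on the curve


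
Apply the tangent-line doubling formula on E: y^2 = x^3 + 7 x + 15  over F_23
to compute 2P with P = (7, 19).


Doubling: s = (3 x1^2 + a) / (2 y1)
s = (3*7^2 + 7) / (2*19) mod 23 = 21
x3 = s^2 - 2 x1 mod 23 = 21^2 - 2*7 = 13
y3 = s (x1 - x3) - y1 mod 23 = 21 * (7 - 13) - 19 = 16

2P = (13, 16)


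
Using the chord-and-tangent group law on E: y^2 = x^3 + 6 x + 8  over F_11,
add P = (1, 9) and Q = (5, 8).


P != Q, so use the chord formula.
s = (y2 - y1) / (x2 - x1) = (10) / (4) mod 11 = 8
x3 = s^2 - x1 - x2 mod 11 = 8^2 - 1 - 5 = 3
y3 = s (x1 - x3) - y1 mod 11 = 8 * (1 - 3) - 9 = 8

P + Q = (3, 8)


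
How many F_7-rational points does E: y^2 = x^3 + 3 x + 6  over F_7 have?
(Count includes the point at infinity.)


For each x in F_7, count y with y^2 = x^3 + 3 x + 6 mod 7:
  x = 3: RHS = 0, y in [0]  -> 1 point(s)
  x = 6: RHS = 2, y in [3, 4]  -> 2 point(s)
Affine points: 3. Add the point at infinity: total = 4.

#E(F_7) = 4


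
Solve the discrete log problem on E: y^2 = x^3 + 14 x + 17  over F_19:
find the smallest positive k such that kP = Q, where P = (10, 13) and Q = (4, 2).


Enumerate multiples of P until we hit Q = (4, 2):
  1P = (10, 13)
  2P = (15, 7)
  3P = (0, 13)
  4P = (9, 6)
  5P = (11, 18)
  6P = (4, 17)
  7P = (16, 10)
  8P = (17, 0)
  9P = (16, 9)
  10P = (4, 2)
Match found at i = 10.

k = 10


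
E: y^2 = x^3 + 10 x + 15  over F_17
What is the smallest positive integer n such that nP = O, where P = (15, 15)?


Compute successive multiples of P until we hit O:
  1P = (15, 15)
  2P = (13, 8)
  3P = (14, 14)
  4P = (6, 11)
  5P = (9, 16)
  6P = (2, 14)
  7P = (16, 15)
  8P = (3, 2)
  ... (continuing to 22P)
  22P = O

ord(P) = 22


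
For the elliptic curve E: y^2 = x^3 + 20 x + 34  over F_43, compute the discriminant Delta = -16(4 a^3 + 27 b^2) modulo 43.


4 a^3 + 27 b^2 = 4*20^3 + 27*34^2 = 32000 + 31212 = 63212
Delta = -16 * (63212) = -1011392
Delta mod 43 = 11

Delta = 11 (mod 43)


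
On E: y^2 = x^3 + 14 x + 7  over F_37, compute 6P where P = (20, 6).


k = 6 = 110_2 (binary, LSB first: 011)
Double-and-add from P = (20, 6):
  bit 0 = 0: acc unchanged = O
  bit 1 = 1: acc = O + (31, 22) = (31, 22)
  bit 2 = 1: acc = (31, 22) + (19, 18) = (20, 31)

6P = (20, 31)


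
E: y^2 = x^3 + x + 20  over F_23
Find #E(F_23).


For each x in F_23, count y with y^2 = x^3 + 1 x + 20 mod 23:
  x = 3: RHS = 4, y in [2, 21]  -> 2 point(s)
  x = 5: RHS = 12, y in [9, 14]  -> 2 point(s)
  x = 6: RHS = 12, y in [9, 14]  -> 2 point(s)
  x = 7: RHS = 2, y in [5, 18]  -> 2 point(s)
  x = 10: RHS = 18, y in [8, 15]  -> 2 point(s)
  x = 12: RHS = 12, y in [9, 14]  -> 2 point(s)
  x = 14: RHS = 18, y in [8, 15]  -> 2 point(s)
  x = 15: RHS = 6, y in [11, 12]  -> 2 point(s)
  x = 20: RHS = 13, y in [6, 17]  -> 2 point(s)
  x = 22: RHS = 18, y in [8, 15]  -> 2 point(s)
Affine points: 20. Add the point at infinity: total = 21.

#E(F_23) = 21


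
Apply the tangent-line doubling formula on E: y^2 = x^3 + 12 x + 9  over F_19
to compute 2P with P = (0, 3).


Doubling: s = (3 x1^2 + a) / (2 y1)
s = (3*0^2 + 12) / (2*3) mod 19 = 2
x3 = s^2 - 2 x1 mod 19 = 2^2 - 2*0 = 4
y3 = s (x1 - x3) - y1 mod 19 = 2 * (0 - 4) - 3 = 8

2P = (4, 8)


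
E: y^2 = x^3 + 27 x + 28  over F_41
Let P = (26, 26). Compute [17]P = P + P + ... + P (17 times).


k = 17 = 10001_2 (binary, LSB first: 10001)
Double-and-add from P = (26, 26):
  bit 0 = 1: acc = O + (26, 26) = (26, 26)
  bit 1 = 0: acc unchanged = (26, 26)
  bit 2 = 0: acc unchanged = (26, 26)
  bit 3 = 0: acc unchanged = (26, 26)
  bit 4 = 1: acc = (26, 26) + (20, 9) = (11, 37)

17P = (11, 37)


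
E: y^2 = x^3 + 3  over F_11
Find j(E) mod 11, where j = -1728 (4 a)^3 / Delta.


Delta = -16(4 a^3 + 27 b^2) mod 11 = 6
-1728 * (4 a)^3 = -1728 * (4*0)^3 mod 11 = 0
j = 0 * 6^(-1) mod 11 = 0

j = 0 (mod 11)


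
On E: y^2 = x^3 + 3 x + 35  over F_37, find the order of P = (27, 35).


Compute successive multiples of P until we hit O:
  1P = (27, 35)
  2P = (30, 35)
  3P = (17, 2)
  4P = (5, 8)
  5P = (26, 15)
  6P = (14, 3)
  7P = (6, 11)
  8P = (34, 31)
  ... (continuing to 34P)
  34P = O

ord(P) = 34


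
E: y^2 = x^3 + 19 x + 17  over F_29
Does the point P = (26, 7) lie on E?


Check whether y^2 = x^3 + 19 x + 17 (mod 29) for (x, y) = (26, 7).
LHS: y^2 = 7^2 mod 29 = 20
RHS: x^3 + 19 x + 17 = 26^3 + 19*26 + 17 mod 29 = 20
LHS = RHS

Yes, on the curve


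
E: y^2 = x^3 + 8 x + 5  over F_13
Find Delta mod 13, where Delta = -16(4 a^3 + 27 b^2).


4 a^3 + 27 b^2 = 4*8^3 + 27*5^2 = 2048 + 675 = 2723
Delta = -16 * (2723) = -43568
Delta mod 13 = 8

Delta = 8 (mod 13)


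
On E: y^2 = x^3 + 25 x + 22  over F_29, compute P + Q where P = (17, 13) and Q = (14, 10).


P != Q, so use the chord formula.
s = (y2 - y1) / (x2 - x1) = (26) / (26) mod 29 = 1
x3 = s^2 - x1 - x2 mod 29 = 1^2 - 17 - 14 = 28
y3 = s (x1 - x3) - y1 mod 29 = 1 * (17 - 28) - 13 = 5

P + Q = (28, 5)


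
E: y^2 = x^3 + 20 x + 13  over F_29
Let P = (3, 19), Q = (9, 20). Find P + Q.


P != Q, so use the chord formula.
s = (y2 - y1) / (x2 - x1) = (1) / (6) mod 29 = 5
x3 = s^2 - x1 - x2 mod 29 = 5^2 - 3 - 9 = 13
y3 = s (x1 - x3) - y1 mod 29 = 5 * (3 - 13) - 19 = 18

P + Q = (13, 18)


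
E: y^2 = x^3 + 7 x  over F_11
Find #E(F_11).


For each x in F_11, count y with y^2 = x^3 + 7 x + 0 mod 11:
  x = 0: RHS = 0, y in [0]  -> 1 point(s)
  x = 2: RHS = 0, y in [0]  -> 1 point(s)
  x = 3: RHS = 4, y in [2, 9]  -> 2 point(s)
  x = 4: RHS = 4, y in [2, 9]  -> 2 point(s)
  x = 6: RHS = 5, y in [4, 7]  -> 2 point(s)
  x = 9: RHS = 0, y in [0]  -> 1 point(s)
  x = 10: RHS = 3, y in [5, 6]  -> 2 point(s)
Affine points: 11. Add the point at infinity: total = 12.

#E(F_11) = 12


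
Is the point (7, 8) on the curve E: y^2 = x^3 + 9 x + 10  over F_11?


Check whether y^2 = x^3 + 9 x + 10 (mod 11) for (x, y) = (7, 8).
LHS: y^2 = 8^2 mod 11 = 9
RHS: x^3 + 9 x + 10 = 7^3 + 9*7 + 10 mod 11 = 9
LHS = RHS

Yes, on the curve


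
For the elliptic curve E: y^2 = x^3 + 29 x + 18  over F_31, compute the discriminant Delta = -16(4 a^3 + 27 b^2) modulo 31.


4 a^3 + 27 b^2 = 4*29^3 + 27*18^2 = 97556 + 8748 = 106304
Delta = -16 * (106304) = -1700864
Delta mod 31 = 13

Delta = 13 (mod 31)


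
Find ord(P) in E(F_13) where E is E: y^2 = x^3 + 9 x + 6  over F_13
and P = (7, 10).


Compute successive multiples of P until we hit O:
  1P = (7, 10)
  2P = (12, 3)
  3P = (10, 2)
  4P = (6, 9)
  5P = (1, 9)
  6P = (9, 7)
  7P = (9, 6)
  8P = (1, 4)
  ... (continuing to 13P)
  13P = O

ord(P) = 13


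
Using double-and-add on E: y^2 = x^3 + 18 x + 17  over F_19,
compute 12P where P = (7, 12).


k = 12 = 1100_2 (binary, LSB first: 0011)
Double-and-add from P = (7, 12):
  bit 0 = 0: acc unchanged = O
  bit 1 = 0: acc unchanged = O
  bit 2 = 1: acc = O + (14, 12) = (14, 12)
  bit 3 = 1: acc = (14, 12) + (17, 12) = (7, 7)

12P = (7, 7)


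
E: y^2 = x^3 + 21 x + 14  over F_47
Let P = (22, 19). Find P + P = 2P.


Doubling: s = (3 x1^2 + a) / (2 y1)
s = (3*22^2 + 21) / (2*19) mod 47 = 40
x3 = s^2 - 2 x1 mod 47 = 40^2 - 2*22 = 5
y3 = s (x1 - x3) - y1 mod 47 = 40 * (22 - 5) - 19 = 3

2P = (5, 3)


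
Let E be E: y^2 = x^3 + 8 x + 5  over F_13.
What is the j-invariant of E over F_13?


Delta = -16(4 a^3 + 27 b^2) mod 13 = 8
-1728 * (4 a)^3 = -1728 * (4*8)^3 mod 13 = 8
j = 8 * 8^(-1) mod 13 = 1

j = 1 (mod 13)


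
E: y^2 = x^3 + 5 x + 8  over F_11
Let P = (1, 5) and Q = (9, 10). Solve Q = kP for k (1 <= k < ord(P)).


Enumerate multiples of P until we hit Q = (9, 10):
  1P = (1, 5)
  2P = (7, 10)
  3P = (4, 9)
  4P = (9, 10)
Match found at i = 4.

k = 4


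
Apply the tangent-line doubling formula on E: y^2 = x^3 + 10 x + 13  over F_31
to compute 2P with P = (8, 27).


Doubling: s = (3 x1^2 + a) / (2 y1)
s = (3*8^2 + 10) / (2*27) mod 31 = 29
x3 = s^2 - 2 x1 mod 31 = 29^2 - 2*8 = 19
y3 = s (x1 - x3) - y1 mod 31 = 29 * (8 - 19) - 27 = 26

2P = (19, 26)


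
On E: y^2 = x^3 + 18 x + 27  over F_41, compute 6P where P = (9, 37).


k = 6 = 110_2 (binary, LSB first: 011)
Double-and-add from P = (9, 37):
  bit 0 = 0: acc unchanged = O
  bit 1 = 1: acc = O + (31, 35) = (31, 35)
  bit 2 = 1: acc = (31, 35) + (15, 33) = (20, 33)

6P = (20, 33)


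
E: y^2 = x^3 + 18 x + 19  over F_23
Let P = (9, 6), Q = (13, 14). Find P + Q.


P != Q, so use the chord formula.
s = (y2 - y1) / (x2 - x1) = (8) / (4) mod 23 = 2
x3 = s^2 - x1 - x2 mod 23 = 2^2 - 9 - 13 = 5
y3 = s (x1 - x3) - y1 mod 23 = 2 * (9 - 5) - 6 = 2

P + Q = (5, 2)


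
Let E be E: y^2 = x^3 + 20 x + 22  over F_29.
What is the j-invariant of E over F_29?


Delta = -16(4 a^3 + 27 b^2) mod 29 = 26
-1728 * (4 a)^3 = -1728 * (4*20)^3 mod 29 = 2
j = 2 * 26^(-1) mod 29 = 9

j = 9 (mod 29)


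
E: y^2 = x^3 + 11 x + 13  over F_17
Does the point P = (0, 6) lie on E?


Check whether y^2 = x^3 + 11 x + 13 (mod 17) for (x, y) = (0, 6).
LHS: y^2 = 6^2 mod 17 = 2
RHS: x^3 + 11 x + 13 = 0^3 + 11*0 + 13 mod 17 = 13
LHS != RHS

No, not on the curve


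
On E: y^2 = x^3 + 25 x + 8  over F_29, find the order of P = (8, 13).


Compute successive multiples of P until we hit O:
  1P = (8, 13)
  2P = (9, 11)
  3P = (16, 3)
  4P = (12, 21)
  5P = (13, 6)
  6P = (3, 9)
  7P = (14, 17)
  8P = (1, 11)
  ... (continuing to 23P)
  23P = O

ord(P) = 23


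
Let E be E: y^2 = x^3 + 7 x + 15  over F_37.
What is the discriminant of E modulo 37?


4 a^3 + 27 b^2 = 4*7^3 + 27*15^2 = 1372 + 6075 = 7447
Delta = -16 * (7447) = -119152
Delta mod 37 = 25

Delta = 25 (mod 37)


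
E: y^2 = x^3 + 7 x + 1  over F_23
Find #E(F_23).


For each x in F_23, count y with y^2 = x^3 + 7 x + 1 mod 23:
  x = 0: RHS = 1, y in [1, 22]  -> 2 point(s)
  x = 1: RHS = 9, y in [3, 20]  -> 2 point(s)
  x = 2: RHS = 0, y in [0]  -> 1 point(s)
  x = 3: RHS = 3, y in [7, 16]  -> 2 point(s)
  x = 4: RHS = 1, y in [1, 22]  -> 2 point(s)
  x = 5: RHS = 0, y in [0]  -> 1 point(s)
  x = 6: RHS = 6, y in [11, 12]  -> 2 point(s)
  x = 7: RHS = 2, y in [5, 18]  -> 2 point(s)
  x = 10: RHS = 13, y in [6, 17]  -> 2 point(s)
  x = 11: RHS = 6, y in [11, 12]  -> 2 point(s)
  x = 13: RHS = 12, y in [9, 14]  -> 2 point(s)
  x = 15: RHS = 8, y in [10, 13]  -> 2 point(s)
  x = 16: RHS = 0, y in [0]  -> 1 point(s)
  x = 18: RHS = 2, y in [5, 18]  -> 2 point(s)
  x = 19: RHS = 1, y in [1, 22]  -> 2 point(s)
  x = 21: RHS = 2, y in [5, 18]  -> 2 point(s)
  x = 22: RHS = 16, y in [4, 19]  -> 2 point(s)
Affine points: 31. Add the point at infinity: total = 32.

#E(F_23) = 32


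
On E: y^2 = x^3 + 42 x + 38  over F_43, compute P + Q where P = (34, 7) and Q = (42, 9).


P != Q, so use the chord formula.
s = (y2 - y1) / (x2 - x1) = (2) / (8) mod 43 = 11
x3 = s^2 - x1 - x2 mod 43 = 11^2 - 34 - 42 = 2
y3 = s (x1 - x3) - y1 mod 43 = 11 * (34 - 2) - 7 = 1

P + Q = (2, 1)


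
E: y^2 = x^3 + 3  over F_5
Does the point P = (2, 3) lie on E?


Check whether y^2 = x^3 + 0 x + 3 (mod 5) for (x, y) = (2, 3).
LHS: y^2 = 3^2 mod 5 = 4
RHS: x^3 + 0 x + 3 = 2^3 + 0*2 + 3 mod 5 = 1
LHS != RHS

No, not on the curve


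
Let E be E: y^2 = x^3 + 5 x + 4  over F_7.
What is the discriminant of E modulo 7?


4 a^3 + 27 b^2 = 4*5^3 + 27*4^2 = 500 + 432 = 932
Delta = -16 * (932) = -14912
Delta mod 7 = 5

Delta = 5 (mod 7)


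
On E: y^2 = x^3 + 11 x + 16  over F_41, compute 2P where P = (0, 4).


Doubling: s = (3 x1^2 + a) / (2 y1)
s = (3*0^2 + 11) / (2*4) mod 41 = 27
x3 = s^2 - 2 x1 mod 41 = 27^2 - 2*0 = 32
y3 = s (x1 - x3) - y1 mod 41 = 27 * (0 - 32) - 4 = 34

2P = (32, 34)


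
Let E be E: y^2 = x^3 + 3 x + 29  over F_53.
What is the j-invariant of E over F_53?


Delta = -16(4 a^3 + 27 b^2) mod 53 = 24
-1728 * (4 a)^3 = -1728 * (4*3)^3 mod 53 = 36
j = 36 * 24^(-1) mod 53 = 28

j = 28 (mod 53)


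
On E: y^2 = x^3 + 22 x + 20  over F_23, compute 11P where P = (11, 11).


k = 11 = 1011_2 (binary, LSB first: 1101)
Double-and-add from P = (11, 11):
  bit 0 = 1: acc = O + (11, 11) = (11, 11)
  bit 1 = 1: acc = (11, 11) + (14, 17) = (2, 7)
  bit 2 = 0: acc unchanged = (2, 7)
  bit 3 = 1: acc = (2, 7) + (9, 2) = (5, 5)

11P = (5, 5)


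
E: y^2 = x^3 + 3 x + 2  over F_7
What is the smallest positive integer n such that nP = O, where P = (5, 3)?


Compute successive multiples of P until we hit O:
  1P = (5, 3)
  2P = (5, 4)
  3P = O

ord(P) = 3


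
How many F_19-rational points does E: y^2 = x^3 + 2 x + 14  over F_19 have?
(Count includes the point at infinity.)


For each x in F_19, count y with y^2 = x^3 + 2 x + 14 mod 19:
  x = 1: RHS = 17, y in [6, 13]  -> 2 point(s)
  x = 2: RHS = 7, y in [8, 11]  -> 2 point(s)
  x = 3: RHS = 9, y in [3, 16]  -> 2 point(s)
  x = 5: RHS = 16, y in [4, 15]  -> 2 point(s)
  x = 9: RHS = 1, y in [1, 18]  -> 2 point(s)
  x = 16: RHS = 0, y in [0]  -> 1 point(s)
  x = 18: RHS = 11, y in [7, 12]  -> 2 point(s)
Affine points: 13. Add the point at infinity: total = 14.

#E(F_19) = 14


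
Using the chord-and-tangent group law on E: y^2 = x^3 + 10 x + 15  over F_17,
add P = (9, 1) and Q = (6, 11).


P != Q, so use the chord formula.
s = (y2 - y1) / (x2 - x1) = (10) / (14) mod 17 = 8
x3 = s^2 - x1 - x2 mod 17 = 8^2 - 9 - 6 = 15
y3 = s (x1 - x3) - y1 mod 17 = 8 * (9 - 15) - 1 = 2

P + Q = (15, 2)


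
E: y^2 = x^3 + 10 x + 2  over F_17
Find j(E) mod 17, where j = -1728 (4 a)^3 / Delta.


Delta = -16(4 a^3 + 27 b^2) mod 17 = 11
-1728 * (4 a)^3 = -1728 * (4*10)^3 mod 17 = 4
j = 4 * 11^(-1) mod 17 = 5

j = 5 (mod 17)


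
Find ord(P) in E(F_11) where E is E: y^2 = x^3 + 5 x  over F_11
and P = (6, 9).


Compute successive multiples of P until we hit O:
  1P = (6, 9)
  2P = (3, 8)
  3P = (7, 9)
  4P = (9, 2)
  5P = (10, 4)
  6P = (0, 0)
  7P = (10, 7)
  8P = (9, 9)
  ... (continuing to 12P)
  12P = O

ord(P) = 12


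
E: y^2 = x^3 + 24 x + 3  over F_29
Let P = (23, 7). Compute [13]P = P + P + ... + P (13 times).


k = 13 = 1101_2 (binary, LSB first: 1011)
Double-and-add from P = (23, 7):
  bit 0 = 1: acc = O + (23, 7) = (23, 7)
  bit 1 = 0: acc unchanged = (23, 7)
  bit 2 = 1: acc = (23, 7) + (9, 7) = (26, 22)
  bit 3 = 1: acc = (26, 22) + (10, 5) = (28, 23)

13P = (28, 23)


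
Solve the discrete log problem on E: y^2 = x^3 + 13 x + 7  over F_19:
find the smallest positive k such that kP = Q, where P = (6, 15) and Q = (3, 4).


Enumerate multiples of P until we hit Q = (3, 4):
  1P = (6, 15)
  2P = (14, 11)
  3P = (4, 3)
  4P = (7, 17)
  5P = (10, 15)
  6P = (3, 4)
Match found at i = 6.

k = 6


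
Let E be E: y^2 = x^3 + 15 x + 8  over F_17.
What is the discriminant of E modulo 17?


4 a^3 + 27 b^2 = 4*15^3 + 27*8^2 = 13500 + 1728 = 15228
Delta = -16 * (15228) = -243648
Delta mod 17 = 13

Delta = 13 (mod 17)


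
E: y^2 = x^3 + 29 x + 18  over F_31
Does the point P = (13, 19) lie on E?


Check whether y^2 = x^3 + 29 x + 18 (mod 31) for (x, y) = (13, 19).
LHS: y^2 = 19^2 mod 31 = 20
RHS: x^3 + 29 x + 18 = 13^3 + 29*13 + 18 mod 31 = 19
LHS != RHS

No, not on the curve


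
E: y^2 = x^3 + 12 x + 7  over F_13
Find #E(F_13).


For each x in F_13, count y with y^2 = x^3 + 12 x + 7 mod 13:
  x = 2: RHS = 0, y in [0]  -> 1 point(s)
  x = 5: RHS = 10, y in [6, 7]  -> 2 point(s)
  x = 6: RHS = 9, y in [3, 10]  -> 2 point(s)
  x = 8: RHS = 4, y in [2, 11]  -> 2 point(s)
  x = 9: RHS = 12, y in [5, 8]  -> 2 point(s)
  x = 10: RHS = 9, y in [3, 10]  -> 2 point(s)
  x = 11: RHS = 1, y in [1, 12]  -> 2 point(s)
Affine points: 13. Add the point at infinity: total = 14.

#E(F_13) = 14


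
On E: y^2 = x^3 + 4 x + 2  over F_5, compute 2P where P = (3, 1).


Doubling: s = (3 x1^2 + a) / (2 y1)
s = (3*3^2 + 4) / (2*1) mod 5 = 3
x3 = s^2 - 2 x1 mod 5 = 3^2 - 2*3 = 3
y3 = s (x1 - x3) - y1 mod 5 = 3 * (3 - 3) - 1 = 4

2P = (3, 4)


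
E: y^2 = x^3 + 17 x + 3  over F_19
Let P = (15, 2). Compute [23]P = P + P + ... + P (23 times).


k = 23 = 10111_2 (binary, LSB first: 11101)
Double-and-add from P = (15, 2):
  bit 0 = 1: acc = O + (15, 2) = (15, 2)
  bit 1 = 1: acc = (15, 2) + (12, 4) = (3, 9)
  bit 2 = 1: acc = (3, 9) + (2, 11) = (18, 2)
  bit 3 = 0: acc unchanged = (18, 2)
  bit 4 = 1: acc = (18, 2) + (6, 6) = (12, 15)

23P = (12, 15)


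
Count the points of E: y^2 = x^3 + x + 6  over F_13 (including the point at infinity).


For each x in F_13, count y with y^2 = x^3 + 1 x + 6 mod 13:
  x = 2: RHS = 3, y in [4, 9]  -> 2 point(s)
  x = 3: RHS = 10, y in [6, 7]  -> 2 point(s)
  x = 4: RHS = 9, y in [3, 10]  -> 2 point(s)
  x = 9: RHS = 3, y in [4, 9]  -> 2 point(s)
  x = 11: RHS = 9, y in [3, 10]  -> 2 point(s)
  x = 12: RHS = 4, y in [2, 11]  -> 2 point(s)
Affine points: 12. Add the point at infinity: total = 13.

#E(F_13) = 13


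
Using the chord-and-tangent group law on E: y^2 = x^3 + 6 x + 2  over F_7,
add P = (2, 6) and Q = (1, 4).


P != Q, so use the chord formula.
s = (y2 - y1) / (x2 - x1) = (5) / (6) mod 7 = 2
x3 = s^2 - x1 - x2 mod 7 = 2^2 - 2 - 1 = 1
y3 = s (x1 - x3) - y1 mod 7 = 2 * (2 - 1) - 6 = 3

P + Q = (1, 3)


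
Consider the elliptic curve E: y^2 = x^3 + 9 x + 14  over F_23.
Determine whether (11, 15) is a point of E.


Check whether y^2 = x^3 + 9 x + 14 (mod 23) for (x, y) = (11, 15).
LHS: y^2 = 15^2 mod 23 = 18
RHS: x^3 + 9 x + 14 = 11^3 + 9*11 + 14 mod 23 = 18
LHS = RHS

Yes, on the curve


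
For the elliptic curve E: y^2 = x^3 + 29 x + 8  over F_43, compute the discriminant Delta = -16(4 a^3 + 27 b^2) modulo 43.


4 a^3 + 27 b^2 = 4*29^3 + 27*8^2 = 97556 + 1728 = 99284
Delta = -16 * (99284) = -1588544
Delta mod 43 = 5

Delta = 5 (mod 43)


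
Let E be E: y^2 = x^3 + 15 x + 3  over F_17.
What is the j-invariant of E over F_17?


Delta = -16(4 a^3 + 27 b^2) mod 17 = 7
-1728 * (4 a)^3 = -1728 * (4*15)^3 mod 17 = 5
j = 5 * 7^(-1) mod 17 = 8

j = 8 (mod 17)


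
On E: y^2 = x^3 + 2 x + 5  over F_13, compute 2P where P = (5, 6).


Doubling: s = (3 x1^2 + a) / (2 y1)
s = (3*5^2 + 2) / (2*6) mod 13 = 1
x3 = s^2 - 2 x1 mod 13 = 1^2 - 2*5 = 4
y3 = s (x1 - x3) - y1 mod 13 = 1 * (5 - 4) - 6 = 8

2P = (4, 8)


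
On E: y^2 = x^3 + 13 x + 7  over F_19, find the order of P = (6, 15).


Compute successive multiples of P until we hit O:
  1P = (6, 15)
  2P = (14, 11)
  3P = (4, 3)
  4P = (7, 17)
  5P = (10, 15)
  6P = (3, 4)
  7P = (15, 9)
  8P = (9, 6)
  ... (continuing to 27P)
  27P = O

ord(P) = 27


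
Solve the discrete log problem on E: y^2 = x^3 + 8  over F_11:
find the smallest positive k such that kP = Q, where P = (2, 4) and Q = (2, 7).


Enumerate multiples of P until we hit Q = (2, 7):
  1P = (2, 4)
  2P = (1, 3)
  3P = (9, 0)
  4P = (1, 8)
  5P = (2, 7)
Match found at i = 5.

k = 5


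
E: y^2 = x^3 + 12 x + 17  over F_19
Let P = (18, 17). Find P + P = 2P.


Doubling: s = (3 x1^2 + a) / (2 y1)
s = (3*18^2 + 12) / (2*17) mod 19 = 1
x3 = s^2 - 2 x1 mod 19 = 1^2 - 2*18 = 3
y3 = s (x1 - x3) - y1 mod 19 = 1 * (18 - 3) - 17 = 17

2P = (3, 17)


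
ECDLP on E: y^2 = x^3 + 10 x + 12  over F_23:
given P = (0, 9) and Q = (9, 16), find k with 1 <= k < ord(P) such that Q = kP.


Enumerate multiples of P until we hit Q = (9, 16):
  1P = (0, 9)
  2P = (4, 22)
  3P = (8, 11)
  4P = (5, 7)
  5P = (20, 22)
  6P = (9, 7)
  7P = (22, 1)
  8P = (19, 0)
  9P = (22, 22)
  10P = (9, 16)
Match found at i = 10.

k = 10


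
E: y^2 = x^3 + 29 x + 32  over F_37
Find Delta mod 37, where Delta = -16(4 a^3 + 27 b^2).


4 a^3 + 27 b^2 = 4*29^3 + 27*32^2 = 97556 + 27648 = 125204
Delta = -16 * (125204) = -2003264
Delta mod 37 = 27

Delta = 27 (mod 37)


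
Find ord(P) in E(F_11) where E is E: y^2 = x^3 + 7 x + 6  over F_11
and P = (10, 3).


Compute successive multiples of P until we hit O:
  1P = (10, 3)
  2P = (6, 0)
  3P = (10, 8)
  4P = O

ord(P) = 4


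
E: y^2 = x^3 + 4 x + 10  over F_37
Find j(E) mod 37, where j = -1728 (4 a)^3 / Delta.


Delta = -16(4 a^3 + 27 b^2) mod 37 = 27
-1728 * (4 a)^3 = -1728 * (4*4)^3 mod 37 = 27
j = 27 * 27^(-1) mod 37 = 1

j = 1 (mod 37)


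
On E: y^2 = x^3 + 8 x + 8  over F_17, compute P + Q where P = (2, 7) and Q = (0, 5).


P != Q, so use the chord formula.
s = (y2 - y1) / (x2 - x1) = (15) / (15) mod 17 = 1
x3 = s^2 - x1 - x2 mod 17 = 1^2 - 2 - 0 = 16
y3 = s (x1 - x3) - y1 mod 17 = 1 * (2 - 16) - 7 = 13

P + Q = (16, 13)


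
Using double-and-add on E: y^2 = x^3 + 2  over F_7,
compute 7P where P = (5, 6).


k = 7 = 111_2 (binary, LSB first: 111)
Double-and-add from P = (5, 6):
  bit 0 = 1: acc = O + (5, 6) = (5, 6)
  bit 1 = 1: acc = (5, 6) + (5, 1) = O
  bit 2 = 1: acc = O + (5, 6) = (5, 6)

7P = (5, 6)


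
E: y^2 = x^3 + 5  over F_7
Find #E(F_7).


For each x in F_7, count y with y^2 = x^3 + 0 x + 5 mod 7:
  x = 3: RHS = 4, y in [2, 5]  -> 2 point(s)
  x = 5: RHS = 4, y in [2, 5]  -> 2 point(s)
  x = 6: RHS = 4, y in [2, 5]  -> 2 point(s)
Affine points: 6. Add the point at infinity: total = 7.

#E(F_7) = 7


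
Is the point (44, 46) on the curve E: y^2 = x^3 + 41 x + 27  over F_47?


Check whether y^2 = x^3 + 41 x + 27 (mod 47) for (x, y) = (44, 46).
LHS: y^2 = 46^2 mod 47 = 1
RHS: x^3 + 41 x + 27 = 44^3 + 41*44 + 27 mod 47 = 18
LHS != RHS

No, not on the curve


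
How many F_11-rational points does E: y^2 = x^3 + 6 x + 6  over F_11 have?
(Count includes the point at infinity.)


For each x in F_11, count y with y^2 = x^3 + 6 x + 6 mod 11:
  x = 2: RHS = 4, y in [2, 9]  -> 2 point(s)
  x = 6: RHS = 5, y in [4, 7]  -> 2 point(s)
  x = 8: RHS = 5, y in [4, 7]  -> 2 point(s)
Affine points: 6. Add the point at infinity: total = 7.

#E(F_11) = 7


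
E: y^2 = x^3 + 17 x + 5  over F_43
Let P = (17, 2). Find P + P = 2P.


Doubling: s = (3 x1^2 + a) / (2 y1)
s = (3*17^2 + 17) / (2*2) mod 43 = 6
x3 = s^2 - 2 x1 mod 43 = 6^2 - 2*17 = 2
y3 = s (x1 - x3) - y1 mod 43 = 6 * (17 - 2) - 2 = 2

2P = (2, 2)


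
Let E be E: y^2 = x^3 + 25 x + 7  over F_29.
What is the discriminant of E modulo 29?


4 a^3 + 27 b^2 = 4*25^3 + 27*7^2 = 62500 + 1323 = 63823
Delta = -16 * (63823) = -1021168
Delta mod 29 = 9

Delta = 9 (mod 29)


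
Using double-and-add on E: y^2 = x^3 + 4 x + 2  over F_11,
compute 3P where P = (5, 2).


k = 3 = 11_2 (binary, LSB first: 11)
Double-and-add from P = (5, 2):
  bit 0 = 1: acc = O + (5, 2) = (5, 2)
  bit 1 = 1: acc = (5, 2) + (4, 4) = (6, 0)

3P = (6, 0)


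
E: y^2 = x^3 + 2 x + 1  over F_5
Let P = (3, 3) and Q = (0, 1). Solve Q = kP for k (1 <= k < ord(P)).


Enumerate multiples of P until we hit Q = (0, 1):
  1P = (3, 3)
  2P = (0, 4)
  3P = (1, 3)
  4P = (1, 2)
  5P = (0, 1)
Match found at i = 5.

k = 5


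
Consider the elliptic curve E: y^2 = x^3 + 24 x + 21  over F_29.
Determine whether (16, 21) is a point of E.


Check whether y^2 = x^3 + 24 x + 21 (mod 29) for (x, y) = (16, 21).
LHS: y^2 = 21^2 mod 29 = 6
RHS: x^3 + 24 x + 21 = 16^3 + 24*16 + 21 mod 29 = 6
LHS = RHS

Yes, on the curve


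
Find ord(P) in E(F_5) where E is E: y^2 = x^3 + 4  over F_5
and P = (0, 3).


Compute successive multiples of P until we hit O:
  1P = (0, 3)
  2P = (0, 2)
  3P = O

ord(P) = 3


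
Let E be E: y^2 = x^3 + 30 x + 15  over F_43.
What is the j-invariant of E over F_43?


Delta = -16(4 a^3 + 27 b^2) mod 43 = 21
-1728 * (4 a)^3 = -1728 * (4*30)^3 mod 43 = 27
j = 27 * 21^(-1) mod 43 = 32

j = 32 (mod 43)


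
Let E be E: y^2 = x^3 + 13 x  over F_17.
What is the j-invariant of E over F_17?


Delta = -16(4 a^3 + 27 b^2) mod 17 = 16
-1728 * (4 a)^3 = -1728 * (4*13)^3 mod 17 = 6
j = 6 * 16^(-1) mod 17 = 11

j = 11 (mod 17)


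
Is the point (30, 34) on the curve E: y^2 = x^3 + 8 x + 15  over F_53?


Check whether y^2 = x^3 + 8 x + 15 (mod 53) for (x, y) = (30, 34).
LHS: y^2 = 34^2 mod 53 = 43
RHS: x^3 + 8 x + 15 = 30^3 + 8*30 + 15 mod 53 = 13
LHS != RHS

No, not on the curve


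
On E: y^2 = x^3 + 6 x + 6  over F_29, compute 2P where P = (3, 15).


Doubling: s = (3 x1^2 + a) / (2 y1)
s = (3*3^2 + 6) / (2*15) mod 29 = 4
x3 = s^2 - 2 x1 mod 29 = 4^2 - 2*3 = 10
y3 = s (x1 - x3) - y1 mod 29 = 4 * (3 - 10) - 15 = 15

2P = (10, 15)


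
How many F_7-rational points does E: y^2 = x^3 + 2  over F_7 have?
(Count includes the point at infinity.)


For each x in F_7, count y with y^2 = x^3 + 0 x + 2 mod 7:
  x = 0: RHS = 2, y in [3, 4]  -> 2 point(s)
  x = 3: RHS = 1, y in [1, 6]  -> 2 point(s)
  x = 5: RHS = 1, y in [1, 6]  -> 2 point(s)
  x = 6: RHS = 1, y in [1, 6]  -> 2 point(s)
Affine points: 8. Add the point at infinity: total = 9.

#E(F_7) = 9


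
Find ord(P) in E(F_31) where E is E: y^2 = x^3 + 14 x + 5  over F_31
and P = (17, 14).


Compute successive multiples of P until we hit O:
  1P = (17, 14)
  2P = (2, 14)
  3P = (12, 17)
  4P = (16, 4)
  5P = (5, 13)
  6P = (23, 1)
  7P = (0, 6)
  8P = (8, 3)
  ... (continuing to 18P)
  18P = O

ord(P) = 18


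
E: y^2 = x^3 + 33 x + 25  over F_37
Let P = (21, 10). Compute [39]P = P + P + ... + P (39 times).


k = 39 = 100111_2 (binary, LSB first: 111001)
Double-and-add from P = (21, 10):
  bit 0 = 1: acc = O + (21, 10) = (21, 10)
  bit 1 = 1: acc = (21, 10) + (29, 10) = (24, 27)
  bit 2 = 1: acc = (24, 27) + (20, 8) = (4, 31)
  bit 3 = 0: acc unchanged = (4, 31)
  bit 4 = 0: acc unchanged = (4, 31)
  bit 5 = 1: acc = (4, 31) + (12, 22) = (24, 10)

39P = (24, 10)


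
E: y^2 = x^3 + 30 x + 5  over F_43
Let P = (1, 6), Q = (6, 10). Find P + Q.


P != Q, so use the chord formula.
s = (y2 - y1) / (x2 - x1) = (4) / (5) mod 43 = 18
x3 = s^2 - x1 - x2 mod 43 = 18^2 - 1 - 6 = 16
y3 = s (x1 - x3) - y1 mod 43 = 18 * (1 - 16) - 6 = 25

P + Q = (16, 25)


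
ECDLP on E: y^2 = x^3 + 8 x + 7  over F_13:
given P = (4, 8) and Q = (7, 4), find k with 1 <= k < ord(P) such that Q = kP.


Enumerate multiples of P until we hit Q = (7, 4):
  1P = (4, 8)
  2P = (1, 9)
  3P = (11, 3)
  4P = (7, 9)
  5P = (5, 9)
  6P = (5, 4)
  7P = (7, 4)
Match found at i = 7.

k = 7


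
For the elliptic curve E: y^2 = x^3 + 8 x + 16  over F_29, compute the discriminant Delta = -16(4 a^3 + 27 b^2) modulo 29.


4 a^3 + 27 b^2 = 4*8^3 + 27*16^2 = 2048 + 6912 = 8960
Delta = -16 * (8960) = -143360
Delta mod 29 = 16

Delta = 16 (mod 29)


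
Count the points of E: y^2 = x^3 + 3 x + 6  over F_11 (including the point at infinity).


For each x in F_11, count y with y^2 = x^3 + 3 x + 6 mod 11:
  x = 2: RHS = 9, y in [3, 8]  -> 2 point(s)
  x = 3: RHS = 9, y in [3, 8]  -> 2 point(s)
  x = 4: RHS = 5, y in [4, 7]  -> 2 point(s)
  x = 5: RHS = 3, y in [5, 6]  -> 2 point(s)
  x = 6: RHS = 9, y in [3, 8]  -> 2 point(s)
  x = 8: RHS = 3, y in [5, 6]  -> 2 point(s)
  x = 9: RHS = 3, y in [5, 6]  -> 2 point(s)
Affine points: 14. Add the point at infinity: total = 15.

#E(F_11) = 15


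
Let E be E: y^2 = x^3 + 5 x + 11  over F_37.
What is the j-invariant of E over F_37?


Delta = -16(4 a^3 + 27 b^2) mod 37 = 1
-1728 * (4 a)^3 = -1728 * (4*5)^3 mod 37 = 14
j = 14 * 1^(-1) mod 37 = 14

j = 14 (mod 37)


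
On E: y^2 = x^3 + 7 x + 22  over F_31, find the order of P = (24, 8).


Compute successive multiples of P until we hit O:
  1P = (24, 8)
  2P = (18, 11)
  3P = (28, 25)
  4P = (30, 13)
  5P = (13, 27)
  6P = (8, 1)
  7P = (9, 16)
  8P = (6, 1)
  ... (continuing to 36P)
  36P = O

ord(P) = 36


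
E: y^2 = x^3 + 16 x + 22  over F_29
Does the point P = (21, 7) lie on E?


Check whether y^2 = x^3 + 16 x + 22 (mod 29) for (x, y) = (21, 7).
LHS: y^2 = 7^2 mod 29 = 20
RHS: x^3 + 16 x + 22 = 21^3 + 16*21 + 22 mod 29 = 20
LHS = RHS

Yes, on the curve


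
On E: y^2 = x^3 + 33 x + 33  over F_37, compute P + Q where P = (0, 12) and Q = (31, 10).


P != Q, so use the chord formula.
s = (y2 - y1) / (x2 - x1) = (35) / (31) mod 37 = 25
x3 = s^2 - x1 - x2 mod 37 = 25^2 - 0 - 31 = 2
y3 = s (x1 - x3) - y1 mod 37 = 25 * (0 - 2) - 12 = 12

P + Q = (2, 12)


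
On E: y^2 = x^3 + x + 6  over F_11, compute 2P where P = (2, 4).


k = 2 = 10_2 (binary, LSB first: 01)
Double-and-add from P = (2, 4):
  bit 0 = 0: acc unchanged = O
  bit 1 = 1: acc = O + (5, 9) = (5, 9)

2P = (5, 9)


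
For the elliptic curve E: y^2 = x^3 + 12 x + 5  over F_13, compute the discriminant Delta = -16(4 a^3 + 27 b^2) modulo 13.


4 a^3 + 27 b^2 = 4*12^3 + 27*5^2 = 6912 + 675 = 7587
Delta = -16 * (7587) = -121392
Delta mod 13 = 2

Delta = 2 (mod 13)


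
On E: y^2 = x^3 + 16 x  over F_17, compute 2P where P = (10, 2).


Doubling: s = (3 x1^2 + a) / (2 y1)
s = (3*10^2 + 16) / (2*2) mod 17 = 11
x3 = s^2 - 2 x1 mod 17 = 11^2 - 2*10 = 16
y3 = s (x1 - x3) - y1 mod 17 = 11 * (10 - 16) - 2 = 0

2P = (16, 0)


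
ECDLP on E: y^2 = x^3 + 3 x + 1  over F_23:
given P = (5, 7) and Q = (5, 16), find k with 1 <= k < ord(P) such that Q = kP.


Enumerate multiples of P until we hit Q = (5, 16):
  1P = (5, 7)
  2P = (14, 2)
  3P = (8, 10)
  4P = (11, 10)
  5P = (13, 12)
  6P = (0, 22)
  7P = (4, 13)
  8P = (4, 10)
  9P = (0, 1)
  10P = (13, 11)
  11P = (11, 13)
  12P = (8, 13)
  13P = (14, 21)
  14P = (5, 16)
Match found at i = 14.

k = 14
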